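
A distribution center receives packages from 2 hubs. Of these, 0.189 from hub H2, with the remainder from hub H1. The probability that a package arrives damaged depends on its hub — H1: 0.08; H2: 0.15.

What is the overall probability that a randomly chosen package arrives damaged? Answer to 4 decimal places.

P(D) ≈ 0.0932

P(H1) = 1 − (0.189) = 0.811.
P(D) = P(D|H1)·P(H1) + P(D|H2)·P(H2)
      = 0.08·0.811 + 0.15·0.189
      = 0.06488 + 0.02835 = 0.09323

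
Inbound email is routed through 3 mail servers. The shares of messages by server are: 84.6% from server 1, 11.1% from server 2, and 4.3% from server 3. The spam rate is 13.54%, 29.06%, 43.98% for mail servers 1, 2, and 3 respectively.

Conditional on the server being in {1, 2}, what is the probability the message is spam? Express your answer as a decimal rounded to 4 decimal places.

0.1534

Let J = {1, 2}.
P(J) = 0.846 + 0.111 = 0.957.
P(S ∩ J) = 0.1354·0.846 + 0.2906·0.111 = 0.1145484 + 0.0322566 = 0.146805.
P(S | J) = 0.146805 / 0.957 = 0.153401…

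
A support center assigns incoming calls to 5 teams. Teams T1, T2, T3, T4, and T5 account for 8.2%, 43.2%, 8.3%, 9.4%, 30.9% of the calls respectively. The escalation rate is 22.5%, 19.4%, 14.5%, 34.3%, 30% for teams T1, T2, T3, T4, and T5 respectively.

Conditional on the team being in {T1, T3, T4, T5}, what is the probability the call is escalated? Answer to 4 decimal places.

P(E|S) ≈ 0.2736

Let S = {T1, T3, T4, T5}.
P(S) = 0.082 + 0.083 + 0.094 + 0.309 = 0.568.
P(E ∩ S) = 0.225·0.082 + 0.145·0.083 + 0.343·0.094 + 0.3·0.309 = 0.01845 + 0.012035 + 0.032242 + 0.0927 = 0.155427.
P(E | S) = 0.155427 / 0.568 = 0.273639…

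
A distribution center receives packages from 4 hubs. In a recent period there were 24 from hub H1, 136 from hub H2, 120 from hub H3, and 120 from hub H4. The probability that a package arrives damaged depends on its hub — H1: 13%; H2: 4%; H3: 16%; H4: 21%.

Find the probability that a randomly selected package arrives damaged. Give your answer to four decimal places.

P(D) ≈ 0.1324

Total: 24 + 136 + 120 + 120 = 400.
P(H1) = 24/400 = 0.06. P(H2) = 136/400 = 0.34. P(H3) = 120/400 = 0.3. P(H4) = 120/400 = 0.3.
Summing over the partition,
P(D) = P(D|H1)·P(H1) + P(D|H2)·P(H2) + P(D|H3)·P(H3) + P(D|H4)·P(H4)
      = 0.13·0.06 + 0.04·0.34 + 0.16·0.3 + 0.21·0.3
      = 0.0078 + 0.0136 + 0.048 + 0.063 = 0.1324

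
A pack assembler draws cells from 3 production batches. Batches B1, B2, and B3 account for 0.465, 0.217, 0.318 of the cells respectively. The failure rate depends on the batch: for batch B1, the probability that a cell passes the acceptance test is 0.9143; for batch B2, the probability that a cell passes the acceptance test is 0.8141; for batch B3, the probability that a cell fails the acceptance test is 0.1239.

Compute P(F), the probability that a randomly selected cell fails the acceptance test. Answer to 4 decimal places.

P(F) ≈ 0.1196

P(F|B1) = 1 − 0.9143 = 0.0857.
P(F|B2) = 1 − 0.8141 = 0.1859.
P(F) = P(F|B1)·P(B1) + P(F|B2)·P(B2) + P(F|B3)·P(B3)
      = 0.0857·0.465 + 0.1859·0.217 + 0.1239·0.318
      = 0.0398505 + 0.0403403 + 0.0394002 = 0.119591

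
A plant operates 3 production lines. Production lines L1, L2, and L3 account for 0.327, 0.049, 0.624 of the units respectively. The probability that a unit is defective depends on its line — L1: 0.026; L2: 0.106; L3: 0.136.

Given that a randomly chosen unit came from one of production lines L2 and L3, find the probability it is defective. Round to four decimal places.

Let S = {L2, L3}.
P(S) = 0.049 + 0.624 = 0.673.
P(D ∩ S) = 0.106·0.049 + 0.136·0.624 = 0.005194 + 0.084864 = 0.090058.
P(D | S) = 0.090058 / 0.673 = 0.133816…

P(D|S) ≈ 0.1338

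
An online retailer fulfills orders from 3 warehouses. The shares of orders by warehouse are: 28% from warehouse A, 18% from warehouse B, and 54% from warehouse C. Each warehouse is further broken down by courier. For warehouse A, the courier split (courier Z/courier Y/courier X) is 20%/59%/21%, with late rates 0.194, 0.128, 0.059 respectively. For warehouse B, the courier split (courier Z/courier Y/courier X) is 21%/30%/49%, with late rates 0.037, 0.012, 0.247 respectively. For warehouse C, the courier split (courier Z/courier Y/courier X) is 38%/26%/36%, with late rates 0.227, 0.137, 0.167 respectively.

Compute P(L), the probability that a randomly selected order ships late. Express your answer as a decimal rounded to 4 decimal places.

P(L|A) = 0.2·0.194 + 0.59·0.128 + 0.21·0.059 = 0.0388 + 0.07552 + 0.01239 = 0.12671
P(L|B) = 0.21·0.037 + 0.3·0.012 + 0.49·0.247 = 0.00777 + 0.0036 + 0.12103 = 0.1324
P(L|C) = 0.38·0.227 + 0.26·0.137 + 0.36·0.167 = 0.08626 + 0.03562 + 0.06012 = 0.182
Then overall,
P(L) = 0.28·0.12671 + 0.18·0.1324 + 0.54·0.182
      = 0.0354788 + 0.023832 + 0.09828 = 0.1575908

0.1576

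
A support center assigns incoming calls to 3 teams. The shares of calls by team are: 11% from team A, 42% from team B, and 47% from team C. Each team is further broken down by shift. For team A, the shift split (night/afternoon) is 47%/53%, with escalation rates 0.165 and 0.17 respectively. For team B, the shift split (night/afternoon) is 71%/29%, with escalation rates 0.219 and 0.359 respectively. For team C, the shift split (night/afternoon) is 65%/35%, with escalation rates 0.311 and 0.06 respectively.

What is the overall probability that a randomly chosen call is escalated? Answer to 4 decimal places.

P(E) ≈ 0.2324

P(E|A) = 0.47·0.165 + 0.53·0.17 = 0.07755 + 0.0901 = 0.16765
P(E|B) = 0.71·0.219 + 0.29·0.359 = 0.15549 + 0.10411 = 0.2596
P(E|C) = 0.65·0.311 + 0.35·0.06 = 0.20215 + 0.021 = 0.22315
By total probability over the outer partition,
P(E) = 0.11·0.16765 + 0.42·0.2596 + 0.47·0.22315
      = 0.0184415 + 0.109032 + 0.1048805 = 0.232354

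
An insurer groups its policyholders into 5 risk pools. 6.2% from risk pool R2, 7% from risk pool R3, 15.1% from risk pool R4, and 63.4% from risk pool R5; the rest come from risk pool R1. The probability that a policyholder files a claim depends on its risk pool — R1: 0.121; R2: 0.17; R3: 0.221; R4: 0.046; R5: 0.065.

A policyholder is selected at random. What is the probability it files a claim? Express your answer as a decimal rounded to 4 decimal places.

P(C) ≈ 0.0842

P(R1) = 1 − (0.062 + 0.07 + 0.151 + 0.634) = 0.083.
P(C) = P(C|R1)·P(R1) + P(C|R2)·P(R2) + P(C|R3)·P(R3) + P(C|R4)·P(R4) + P(C|R5)·P(R5)
      = 0.121·0.083 + 0.17·0.062 + 0.221·0.07 + 0.046·0.151 + 0.065·0.634
      = 0.010043 + 0.01054 + 0.01547 + 0.006946 + 0.04121 = 0.084209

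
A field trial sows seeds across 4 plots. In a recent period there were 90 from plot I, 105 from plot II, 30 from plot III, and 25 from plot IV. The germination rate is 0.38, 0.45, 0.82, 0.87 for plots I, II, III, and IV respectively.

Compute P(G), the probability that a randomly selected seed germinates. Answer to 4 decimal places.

Total: 90 + 105 + 30 + 25 = 250.
P(I) = 90/250 = 0.36. P(II) = 105/250 = 0.42. P(III) = 30/250 = 0.12. P(IV) = 25/250 = 0.1.
P(G) = P(G|I)·P(I) + P(G|II)·P(II) + P(G|III)·P(III) + P(G|IV)·P(IV)
      = 0.38·0.36 + 0.45·0.42 + 0.82·0.12 + 0.87·0.1
      = 0.1368 + 0.189 + 0.0984 + 0.087 = 0.5112

P(G) ≈ 0.5112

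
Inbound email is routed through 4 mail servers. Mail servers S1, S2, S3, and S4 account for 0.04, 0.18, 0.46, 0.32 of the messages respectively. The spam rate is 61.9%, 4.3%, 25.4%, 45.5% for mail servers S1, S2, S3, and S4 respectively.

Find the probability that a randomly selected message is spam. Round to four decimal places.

P(S) = P(S|S1)·P(S1) + P(S|S2)·P(S2) + P(S|S3)·P(S3) + P(S|S4)·P(S4)
      = 0.619·0.04 + 0.043·0.18 + 0.254·0.46 + 0.455·0.32
      = 0.02476 + 0.00774 + 0.11684 + 0.1456 = 0.29494

P(S) ≈ 0.2949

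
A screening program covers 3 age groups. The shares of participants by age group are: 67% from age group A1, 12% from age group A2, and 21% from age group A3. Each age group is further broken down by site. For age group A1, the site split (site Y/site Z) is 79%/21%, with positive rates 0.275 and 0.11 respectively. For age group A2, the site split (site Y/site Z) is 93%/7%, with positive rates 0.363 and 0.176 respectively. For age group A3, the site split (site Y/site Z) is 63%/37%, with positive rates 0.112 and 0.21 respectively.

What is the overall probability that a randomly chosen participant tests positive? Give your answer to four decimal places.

0.2342

P(T|A1) = 0.79·0.275 + 0.21·0.11 = 0.21725 + 0.0231 = 0.24035
P(T|A2) = 0.93·0.363 + 0.07·0.176 = 0.33759 + 0.01232 = 0.34991
P(T|A3) = 0.63·0.112 + 0.37·0.21 = 0.07056 + 0.0777 = 0.14826
Then overall,
P(T) = 0.67·0.24035 + 0.12·0.34991 + 0.21·0.14826
      = 0.1610345 + 0.0419892 + 0.0311346 = 0.2341583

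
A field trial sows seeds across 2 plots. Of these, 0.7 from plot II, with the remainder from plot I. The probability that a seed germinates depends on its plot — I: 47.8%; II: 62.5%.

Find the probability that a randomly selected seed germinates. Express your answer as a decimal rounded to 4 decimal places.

P(G) ≈ 0.5809

P(I) = 1 − (0.7) = 0.3.
By the law of total probability,
P(G) = P(G|I)·P(I) + P(G|II)·P(II)
      = 0.478·0.3 + 0.625·0.7
      = 0.1434 + 0.4375 = 0.5809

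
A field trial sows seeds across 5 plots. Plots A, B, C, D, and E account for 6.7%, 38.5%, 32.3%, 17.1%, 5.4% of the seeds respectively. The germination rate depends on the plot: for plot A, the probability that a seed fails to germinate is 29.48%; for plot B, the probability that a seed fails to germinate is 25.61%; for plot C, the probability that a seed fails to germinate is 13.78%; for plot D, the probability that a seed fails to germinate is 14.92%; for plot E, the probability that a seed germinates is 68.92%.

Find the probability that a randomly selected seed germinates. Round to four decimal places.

0.7948

P(G|A) = 1 − 0.2948 = 0.7052.
P(G|B) = 1 − 0.2561 = 0.7439.
P(G|C) = 1 − 0.1378 = 0.8622.
P(G|D) = 1 − 0.1492 = 0.8508.
P(G) = P(G|A)·P(A) + P(G|B)·P(B) + P(G|C)·P(C) + P(G|D)·P(D) + P(G|E)·P(E)
      = 0.7052·0.067 + 0.7439·0.385 + 0.8622·0.323 + 0.8508·0.171 + 0.6892·0.054
      = 0.0472484 + 0.2864015 + 0.2784906 + 0.1454868 + 0.0372168 = 0.7948441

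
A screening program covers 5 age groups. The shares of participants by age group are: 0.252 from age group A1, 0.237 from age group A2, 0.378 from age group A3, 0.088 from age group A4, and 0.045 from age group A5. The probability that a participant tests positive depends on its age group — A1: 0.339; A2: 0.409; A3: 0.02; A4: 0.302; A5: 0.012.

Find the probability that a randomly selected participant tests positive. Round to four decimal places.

0.2170

P(T) = P(T|A1)·P(A1) + P(T|A2)·P(A2) + P(T|A3)·P(A3) + P(T|A4)·P(A4) + P(T|A5)·P(A5)
      = 0.339·0.252 + 0.409·0.237 + 0.02·0.378 + 0.302·0.088 + 0.012·0.045
      = 0.085428 + 0.096933 + 0.00756 + 0.026576 + 0.00054 = 0.217037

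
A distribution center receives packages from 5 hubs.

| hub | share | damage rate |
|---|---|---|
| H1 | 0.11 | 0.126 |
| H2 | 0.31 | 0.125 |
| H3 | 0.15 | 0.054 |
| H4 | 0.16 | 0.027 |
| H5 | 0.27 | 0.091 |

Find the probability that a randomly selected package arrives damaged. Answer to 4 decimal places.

P(D) = P(D|H1)·P(H1) + P(D|H2)·P(H2) + P(D|H3)·P(H3) + P(D|H4)·P(H4) + P(D|H5)·P(H5)
      = 0.126·0.11 + 0.125·0.31 + 0.054·0.15 + 0.027·0.16 + 0.091·0.27
      = 0.01386 + 0.03875 + 0.0081 + 0.00432 + 0.02457 = 0.0896

0.0896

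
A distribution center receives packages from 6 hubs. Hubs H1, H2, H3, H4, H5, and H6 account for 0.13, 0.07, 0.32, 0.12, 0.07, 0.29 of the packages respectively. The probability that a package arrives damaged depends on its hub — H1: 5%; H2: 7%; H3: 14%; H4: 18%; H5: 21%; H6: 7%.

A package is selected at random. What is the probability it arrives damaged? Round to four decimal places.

By the law of total probability,
P(D) = P(D|H1)·P(H1) + P(D|H2)·P(H2) + P(D|H3)·P(H3) + P(D|H4)·P(H4) + P(D|H5)·P(H5) + P(D|H6)·P(H6)
      = 0.05·0.13 + 0.07·0.07 + 0.14·0.32 + 0.18·0.12 + 0.21·0.07 + 0.07·0.29
      = 0.0065 + 0.0049 + 0.0448 + 0.0216 + 0.0147 + 0.0203 = 0.1128

P(D) ≈ 0.1128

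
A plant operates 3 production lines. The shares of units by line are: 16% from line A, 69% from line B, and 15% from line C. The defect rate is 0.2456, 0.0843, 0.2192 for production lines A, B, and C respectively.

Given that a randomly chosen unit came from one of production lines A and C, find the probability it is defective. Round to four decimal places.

P(D|S) ≈ 0.2328

Let S = {A, C}.
P(S) = 0.16 + 0.15 = 0.31.
P(D ∩ S) = 0.2456·0.16 + 0.2192·0.15 = 0.039296 + 0.03288 = 0.072176.
P(D | S) = 0.072176 / 0.31 = 0.232826…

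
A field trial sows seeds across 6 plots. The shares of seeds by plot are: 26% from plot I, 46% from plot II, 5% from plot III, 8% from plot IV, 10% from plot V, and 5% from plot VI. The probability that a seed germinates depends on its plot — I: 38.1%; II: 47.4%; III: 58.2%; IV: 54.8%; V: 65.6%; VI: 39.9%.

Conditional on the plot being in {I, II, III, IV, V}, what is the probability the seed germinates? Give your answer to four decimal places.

Let S = {I, II, III, IV, V}.
P(S) = 0.26 + 0.46 + 0.05 + 0.08 + 0.1 = 0.95.
P(G ∩ S) = 0.381·0.26 + 0.474·0.46 + 0.582·0.05 + 0.548·0.08 + 0.656·0.1 = 0.09906 + 0.21804 + 0.0291 + 0.04384 + 0.0656 = 0.45564.
P(G | S) = 0.45564 / 0.95 = 0.479621…

P(G|S) ≈ 0.4796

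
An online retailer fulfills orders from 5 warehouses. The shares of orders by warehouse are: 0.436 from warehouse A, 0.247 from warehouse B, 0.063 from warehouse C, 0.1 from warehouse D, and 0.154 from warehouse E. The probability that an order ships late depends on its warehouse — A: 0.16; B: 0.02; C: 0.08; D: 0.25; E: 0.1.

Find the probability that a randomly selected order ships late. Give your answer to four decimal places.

P(L) ≈ 0.1201

By the law of total probability,
P(L) = P(L|A)·P(A) + P(L|B)·P(B) + P(L|C)·P(C) + P(L|D)·P(D) + P(L|E)·P(E)
      = 0.16·0.436 + 0.02·0.247 + 0.08·0.063 + 0.25·0.1 + 0.1·0.154
      = 0.06976 + 0.00494 + 0.00504 + 0.025 + 0.0154 = 0.12014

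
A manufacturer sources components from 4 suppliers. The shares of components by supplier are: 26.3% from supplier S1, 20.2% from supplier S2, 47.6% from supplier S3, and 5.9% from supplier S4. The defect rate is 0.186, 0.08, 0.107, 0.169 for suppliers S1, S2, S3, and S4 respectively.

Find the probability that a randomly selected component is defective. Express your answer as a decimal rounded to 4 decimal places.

P(D) = P(D|S1)·P(S1) + P(D|S2)·P(S2) + P(D|S3)·P(S3) + P(D|S4)·P(S4)
      = 0.186·0.263 + 0.08·0.202 + 0.107·0.476 + 0.169·0.059
      = 0.048918 + 0.01616 + 0.050932 + 0.009971 = 0.125981

0.1260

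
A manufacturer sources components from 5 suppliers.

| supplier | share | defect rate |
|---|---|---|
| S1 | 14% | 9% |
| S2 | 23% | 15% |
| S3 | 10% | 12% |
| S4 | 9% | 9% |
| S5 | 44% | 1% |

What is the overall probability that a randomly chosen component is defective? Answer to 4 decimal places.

P(D) = P(D|S1)·P(S1) + P(D|S2)·P(S2) + P(D|S3)·P(S3) + P(D|S4)·P(S4) + P(D|S5)·P(S5)
      = 0.09·0.14 + 0.15·0.23 + 0.12·0.1 + 0.09·0.09 + 0.01·0.44
      = 0.0126 + 0.0345 + 0.012 + 0.0081 + 0.0044 = 0.0716

0.0716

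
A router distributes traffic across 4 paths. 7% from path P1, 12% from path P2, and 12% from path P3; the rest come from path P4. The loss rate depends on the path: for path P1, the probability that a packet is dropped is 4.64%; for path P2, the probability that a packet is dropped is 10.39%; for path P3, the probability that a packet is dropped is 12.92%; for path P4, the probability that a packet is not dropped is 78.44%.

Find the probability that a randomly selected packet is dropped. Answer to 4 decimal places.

0.1800

P(P4) = 1 − (0.07 + 0.12 + 0.12) = 0.69.
P(L|P4) = 1 − 0.7844 = 0.2156.
P(L) = P(L|P1)·P(P1) + P(L|P2)·P(P2) + P(L|P3)·P(P3) + P(L|P4)·P(P4)
      = 0.0464·0.07 + 0.1039·0.12 + 0.1292·0.12 + 0.2156·0.69
      = 0.003248 + 0.012468 + 0.015504 + 0.148764 = 0.179984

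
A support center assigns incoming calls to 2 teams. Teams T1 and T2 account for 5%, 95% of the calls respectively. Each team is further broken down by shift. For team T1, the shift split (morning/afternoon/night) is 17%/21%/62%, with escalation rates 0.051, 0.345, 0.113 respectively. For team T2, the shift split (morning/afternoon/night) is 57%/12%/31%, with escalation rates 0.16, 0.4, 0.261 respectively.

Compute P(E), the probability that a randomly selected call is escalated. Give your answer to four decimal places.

P(E|T1) = 0.17·0.051 + 0.21·0.345 + 0.62·0.113 = 0.00867 + 0.07245 + 0.07006 = 0.15118
P(E|T2) = 0.57·0.16 + 0.12·0.4 + 0.31·0.261 = 0.0912 + 0.048 + 0.08091 = 0.22011
By total probability over the outer partition,
P(E) = 0.05·0.15118 + 0.95·0.22011
      = 0.007559 + 0.2091045 = 0.2166635

P(E) ≈ 0.2167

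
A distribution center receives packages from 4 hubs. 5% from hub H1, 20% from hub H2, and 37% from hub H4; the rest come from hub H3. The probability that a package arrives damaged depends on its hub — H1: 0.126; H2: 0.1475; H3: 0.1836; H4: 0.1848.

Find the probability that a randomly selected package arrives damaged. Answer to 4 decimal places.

P(H3) = 1 − (0.05 + 0.2 + 0.37) = 0.38.
Using total probability over the partition,
P(D) = P(D|H1)·P(H1) + P(D|H2)·P(H2) + P(D|H3)·P(H3) + P(D|H4)·P(H4)
      = 0.126·0.05 + 0.1475·0.2 + 0.1836·0.38 + 0.1848·0.37
      = 0.0063 + 0.0295 + 0.069768 + 0.068376 = 0.173944

0.1739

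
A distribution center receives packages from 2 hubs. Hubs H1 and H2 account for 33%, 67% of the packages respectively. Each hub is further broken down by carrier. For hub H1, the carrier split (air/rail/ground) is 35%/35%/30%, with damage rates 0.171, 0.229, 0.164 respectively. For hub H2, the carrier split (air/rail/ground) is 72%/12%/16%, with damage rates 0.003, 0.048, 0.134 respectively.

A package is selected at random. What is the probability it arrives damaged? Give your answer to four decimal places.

P(D) ≈ 0.0821

P(D|H1) = 0.35·0.171 + 0.35·0.229 + 0.3·0.164 = 0.05985 + 0.08015 + 0.0492 = 0.1892
P(D|H2) = 0.72·0.003 + 0.12·0.048 + 0.16·0.134 = 0.00216 + 0.00576 + 0.02144 = 0.02936
Then overall,
P(D) = 0.33·0.1892 + 0.67·0.02936
      = 0.062436 + 0.0196712 = 0.0821072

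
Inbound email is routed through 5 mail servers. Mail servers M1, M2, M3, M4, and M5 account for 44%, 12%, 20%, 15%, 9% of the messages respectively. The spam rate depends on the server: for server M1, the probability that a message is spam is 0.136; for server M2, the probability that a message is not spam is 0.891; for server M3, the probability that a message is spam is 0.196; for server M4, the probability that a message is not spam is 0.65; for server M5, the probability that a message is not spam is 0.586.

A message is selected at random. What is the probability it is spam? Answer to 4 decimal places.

P(S|M2) = 1 − 0.891 = 0.109.
P(S|M4) = 1 − 0.65 = 0.35.
P(S|M5) = 1 − 0.586 = 0.414.
By the law of total probability,
P(S) = P(S|M1)·P(M1) + P(S|M2)·P(M2) + P(S|M3)·P(M3) + P(S|M4)·P(M4) + P(S|M5)·P(M5)
      = 0.136·0.44 + 0.109·0.12 + 0.196·0.2 + 0.35·0.15 + 0.414·0.09
      = 0.05984 + 0.01308 + 0.0392 + 0.0525 + 0.03726 = 0.20188

0.2019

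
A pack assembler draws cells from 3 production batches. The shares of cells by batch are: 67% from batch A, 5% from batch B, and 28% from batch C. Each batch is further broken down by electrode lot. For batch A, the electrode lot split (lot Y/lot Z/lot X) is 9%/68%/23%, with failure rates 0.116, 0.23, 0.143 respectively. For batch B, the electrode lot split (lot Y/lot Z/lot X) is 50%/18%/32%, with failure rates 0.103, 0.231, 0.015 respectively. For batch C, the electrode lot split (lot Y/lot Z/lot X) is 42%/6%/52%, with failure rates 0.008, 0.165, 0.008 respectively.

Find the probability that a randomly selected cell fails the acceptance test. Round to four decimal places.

P(F|A) = 0.09·0.116 + 0.68·0.23 + 0.23·0.143 = 0.01044 + 0.1564 + 0.03289 = 0.19973
P(F|B) = 0.5·0.103 + 0.18·0.231 + 0.32·0.015 = 0.0515 + 0.04158 + 0.0048 = 0.09788
P(F|C) = 0.42·0.008 + 0.06·0.165 + 0.52·0.008 = 0.00336 + 0.0099 + 0.00416 = 0.01742
Then overall,
P(F) = 0.67·0.19973 + 0.05·0.09788 + 0.28·0.01742
      = 0.1338191 + 0.004894 + 0.0048776 = 0.1435907

0.1436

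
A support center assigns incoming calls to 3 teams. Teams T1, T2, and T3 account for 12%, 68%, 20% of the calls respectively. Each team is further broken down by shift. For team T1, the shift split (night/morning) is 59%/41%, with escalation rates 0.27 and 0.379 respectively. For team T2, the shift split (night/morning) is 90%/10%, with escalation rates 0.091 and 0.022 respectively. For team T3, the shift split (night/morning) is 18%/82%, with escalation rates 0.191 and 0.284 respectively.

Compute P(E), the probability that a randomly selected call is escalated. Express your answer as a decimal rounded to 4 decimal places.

P(E|T1) = 0.59·0.27 + 0.41·0.379 = 0.1593 + 0.15539 = 0.31469
P(E|T2) = 0.9·0.091 + 0.1·0.022 = 0.0819 + 0.0022 = 0.0841
P(E|T3) = 0.18·0.191 + 0.82·0.284 = 0.03438 + 0.23288 = 0.26726
By total probability over the outer partition,
P(E) = 0.12·0.31469 + 0.68·0.0841 + 0.2·0.26726
      = 0.0377628 + 0.057188 + 0.053452 = 0.1484028

P(E) ≈ 0.1484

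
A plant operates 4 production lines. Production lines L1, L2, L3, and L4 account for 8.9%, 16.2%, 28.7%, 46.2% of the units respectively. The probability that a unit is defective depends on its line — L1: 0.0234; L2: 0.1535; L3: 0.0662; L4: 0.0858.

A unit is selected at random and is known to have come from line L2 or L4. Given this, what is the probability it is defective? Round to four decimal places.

P(D|S) ≈ 0.1034

Let S = {L2, L4}.
P(S) = 0.162 + 0.462 = 0.624.
P(D ∩ S) = 0.1535·0.162 + 0.0858·0.462 = 0.024867 + 0.0396396 = 0.0645066.
P(D | S) = 0.0645066 / 0.624 = 0.103376…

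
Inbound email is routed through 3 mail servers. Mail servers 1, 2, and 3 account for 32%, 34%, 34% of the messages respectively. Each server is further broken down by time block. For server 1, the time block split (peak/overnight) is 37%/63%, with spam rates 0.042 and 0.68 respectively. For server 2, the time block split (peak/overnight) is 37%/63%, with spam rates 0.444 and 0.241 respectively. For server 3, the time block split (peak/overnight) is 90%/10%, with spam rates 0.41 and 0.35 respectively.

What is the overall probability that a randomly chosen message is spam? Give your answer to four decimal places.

0.3869

P(S|1) = 0.37·0.042 + 0.63·0.68 = 0.01554 + 0.4284 = 0.44394
P(S|2) = 0.37·0.444 + 0.63·0.241 = 0.16428 + 0.15183 = 0.31611
P(S|3) = 0.9·0.41 + 0.1·0.35 = 0.369 + 0.035 = 0.404
By total probability over the outer partition,
P(S) = 0.32·0.44394 + 0.34·0.31611 + 0.34·0.404
      = 0.1420608 + 0.1074774 + 0.13736 = 0.3868982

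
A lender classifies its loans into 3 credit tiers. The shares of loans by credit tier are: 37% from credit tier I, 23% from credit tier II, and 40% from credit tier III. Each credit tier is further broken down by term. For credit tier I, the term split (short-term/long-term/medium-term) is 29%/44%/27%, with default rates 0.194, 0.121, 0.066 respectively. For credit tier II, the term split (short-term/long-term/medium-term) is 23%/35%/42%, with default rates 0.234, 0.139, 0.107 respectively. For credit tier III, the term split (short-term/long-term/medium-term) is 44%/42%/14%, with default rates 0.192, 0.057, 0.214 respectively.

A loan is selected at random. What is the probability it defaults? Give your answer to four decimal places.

P(D) ≈ 0.1364

P(D|I) = 0.29·0.194 + 0.44·0.121 + 0.27·0.066 = 0.05626 + 0.05324 + 0.01782 = 0.12732
P(D|II) = 0.23·0.234 + 0.35·0.139 + 0.42·0.107 = 0.05382 + 0.04865 + 0.04494 = 0.14741
P(D|III) = 0.44·0.192 + 0.42·0.057 + 0.14·0.214 = 0.08448 + 0.02394 + 0.02996 = 0.13838
Then overall,
P(D) = 0.37·0.12732 + 0.23·0.14741 + 0.4·0.13838
      = 0.0471084 + 0.0339043 + 0.055352 = 0.1363647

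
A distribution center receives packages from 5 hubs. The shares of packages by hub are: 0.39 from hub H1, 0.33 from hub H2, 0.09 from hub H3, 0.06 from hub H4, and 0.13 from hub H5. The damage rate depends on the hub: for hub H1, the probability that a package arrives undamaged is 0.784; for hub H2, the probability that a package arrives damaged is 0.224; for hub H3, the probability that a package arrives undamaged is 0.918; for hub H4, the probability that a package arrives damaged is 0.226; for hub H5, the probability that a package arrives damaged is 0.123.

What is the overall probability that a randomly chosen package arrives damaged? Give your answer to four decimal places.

P(D|H1) = 1 − 0.784 = 0.216.
P(D|H3) = 1 − 0.918 = 0.082.
Summing over the partition,
P(D) = P(D|H1)·P(H1) + P(D|H2)·P(H2) + P(D|H3)·P(H3) + P(D|H4)·P(H4) + P(D|H5)·P(H5)
      = 0.216·0.39 + 0.224·0.33 + 0.082·0.09 + 0.226·0.06 + 0.123·0.13
      = 0.08424 + 0.07392 + 0.00738 + 0.01356 + 0.01599 = 0.19509

P(D) ≈ 0.1951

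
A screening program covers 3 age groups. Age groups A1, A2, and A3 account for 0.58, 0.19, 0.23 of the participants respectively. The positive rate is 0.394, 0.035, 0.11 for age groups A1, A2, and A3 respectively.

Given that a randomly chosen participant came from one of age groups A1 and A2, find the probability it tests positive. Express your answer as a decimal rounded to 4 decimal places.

Let S = {A1, A2}.
P(S) = 0.58 + 0.19 = 0.77.
P(T ∩ S) = 0.394·0.58 + 0.035·0.19 = 0.22852 + 0.00665 = 0.23517.
P(T | S) = 0.23517 / 0.77 = 0.305416…

P(T|S) ≈ 0.3054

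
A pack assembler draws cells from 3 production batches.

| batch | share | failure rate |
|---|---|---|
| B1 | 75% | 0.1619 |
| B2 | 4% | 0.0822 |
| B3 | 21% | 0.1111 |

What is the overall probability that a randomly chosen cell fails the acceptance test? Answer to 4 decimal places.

P(F) ≈ 0.1480

By the law of total probability,
P(F) = P(F|B1)·P(B1) + P(F|B2)·P(B2) + P(F|B3)·P(B3)
      = 0.1619·0.75 + 0.0822·0.04 + 0.1111·0.21
      = 0.121425 + 0.003288 + 0.023331 = 0.148044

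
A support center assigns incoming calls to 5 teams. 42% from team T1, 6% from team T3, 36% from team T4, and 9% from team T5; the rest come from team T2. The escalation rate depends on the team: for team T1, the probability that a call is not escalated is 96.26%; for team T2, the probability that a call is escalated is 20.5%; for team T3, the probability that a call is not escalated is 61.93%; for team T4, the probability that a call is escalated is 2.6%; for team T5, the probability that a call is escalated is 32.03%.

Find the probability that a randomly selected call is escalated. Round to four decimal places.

P(T2) = 1 − (0.42 + 0.06 + 0.36 + 0.09) = 0.07.
P(E|T1) = 1 − 0.9626 = 0.0374.
P(E|T3) = 1 − 0.6193 = 0.3807.
Using total probability over the partition,
P(E) = P(E|T1)·P(T1) + P(E|T2)·P(T2) + P(E|T3)·P(T3) + P(E|T4)·P(T4) + P(E|T5)·P(T5)
      = 0.0374·0.42 + 0.205·0.07 + 0.3807·0.06 + 0.026·0.36 + 0.3203·0.09
      = 0.015708 + 0.01435 + 0.022842 + 0.00936 + 0.028827 = 0.091087

P(E) ≈ 0.0911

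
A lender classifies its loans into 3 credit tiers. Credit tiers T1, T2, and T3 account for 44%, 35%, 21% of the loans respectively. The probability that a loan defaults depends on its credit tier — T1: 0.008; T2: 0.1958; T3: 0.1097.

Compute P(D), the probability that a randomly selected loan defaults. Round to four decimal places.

0.0951

P(D) = P(D|T1)·P(T1) + P(D|T2)·P(T2) + P(D|T3)·P(T3)
      = 0.008·0.44 + 0.1958·0.35 + 0.1097·0.21
      = 0.00352 + 0.06853 + 0.023037 = 0.095087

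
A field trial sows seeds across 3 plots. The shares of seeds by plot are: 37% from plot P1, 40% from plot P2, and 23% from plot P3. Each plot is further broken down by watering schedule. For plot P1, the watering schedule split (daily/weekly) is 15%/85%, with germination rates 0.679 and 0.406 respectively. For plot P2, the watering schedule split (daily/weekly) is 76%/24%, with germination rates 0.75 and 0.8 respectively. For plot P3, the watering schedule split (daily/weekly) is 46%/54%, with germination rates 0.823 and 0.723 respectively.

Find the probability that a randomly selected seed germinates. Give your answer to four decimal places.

P(G) ≈ 0.6470

P(G|P1) = 0.15·0.679 + 0.85·0.406 = 0.10185 + 0.3451 = 0.44695
P(G|P2) = 0.76·0.75 + 0.24·0.8 = 0.57 + 0.192 = 0.762
P(G|P3) = 0.46·0.823 + 0.54·0.723 = 0.37858 + 0.39042 = 0.769
Then overall,
P(G) = 0.37·0.44695 + 0.4·0.762 + 0.23·0.769
      = 0.1653715 + 0.3048 + 0.17687 = 0.6470415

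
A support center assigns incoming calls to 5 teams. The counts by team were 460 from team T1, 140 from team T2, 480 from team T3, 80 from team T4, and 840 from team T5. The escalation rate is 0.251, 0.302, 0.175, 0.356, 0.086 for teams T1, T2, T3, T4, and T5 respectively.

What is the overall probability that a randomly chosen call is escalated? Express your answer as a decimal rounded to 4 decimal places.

Total: 460 + 140 + 480 + 80 + 840 = 2000.
P(T1) = 460/2000 = 0.23. P(T2) = 140/2000 = 0.07. P(T3) = 480/2000 = 0.24. P(T4) = 80/2000 = 0.04. P(T5) = 840/2000 = 0.42.
By the law of total probability,
P(E) = P(E|T1)·P(T1) + P(E|T2)·P(T2) + P(E|T3)·P(T3) + P(E|T4)·P(T4) + P(E|T5)·P(T5)
      = 0.251·0.23 + 0.302·0.07 + 0.175·0.24 + 0.356·0.04 + 0.086·0.42
      = 0.05773 + 0.02114 + 0.042 + 0.01424 + 0.03612 = 0.17123

P(E) ≈ 0.1712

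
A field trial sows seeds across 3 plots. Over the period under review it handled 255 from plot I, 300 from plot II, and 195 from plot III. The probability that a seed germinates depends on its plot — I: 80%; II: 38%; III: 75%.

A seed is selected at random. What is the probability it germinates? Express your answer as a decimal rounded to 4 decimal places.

P(G) ≈ 0.6190

Total: 255 + 300 + 195 = 750.
P(I) = 255/750 = 0.34. P(II) = 300/750 = 0.4. P(III) = 195/750 = 0.26.
By the law of total probability,
P(G) = P(G|I)·P(I) + P(G|II)·P(II) + P(G|III)·P(III)
      = 0.8·0.34 + 0.38·0.4 + 0.75·0.26
      = 0.272 + 0.152 + 0.195 = 0.619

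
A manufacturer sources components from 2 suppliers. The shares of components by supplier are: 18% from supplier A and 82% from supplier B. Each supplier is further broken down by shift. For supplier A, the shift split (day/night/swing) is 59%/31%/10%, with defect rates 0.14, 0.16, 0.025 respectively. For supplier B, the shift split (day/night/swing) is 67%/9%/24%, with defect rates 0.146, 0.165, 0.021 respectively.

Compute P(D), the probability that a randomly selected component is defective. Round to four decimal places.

P(D|A) = 0.59·0.14 + 0.31·0.16 + 0.1·0.025 = 0.0826 + 0.0496 + 0.0025 = 0.1347
P(D|B) = 0.67·0.146 + 0.09·0.165 + 0.24·0.021 = 0.09782 + 0.01485 + 0.00504 = 0.11771
Then overall,
P(D) = 0.18·0.1347 + 0.82·0.11771
      = 0.024246 + 0.0965222 = 0.1207682

0.1208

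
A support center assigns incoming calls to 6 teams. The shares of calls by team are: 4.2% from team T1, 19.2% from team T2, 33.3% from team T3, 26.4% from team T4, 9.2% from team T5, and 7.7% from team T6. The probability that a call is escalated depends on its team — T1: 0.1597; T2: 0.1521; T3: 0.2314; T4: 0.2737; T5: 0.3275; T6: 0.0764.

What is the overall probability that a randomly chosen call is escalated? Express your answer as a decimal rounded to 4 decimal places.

0.2212

P(E) = P(E|T1)·P(T1) + P(E|T2)·P(T2) + P(E|T3)·P(T3) + P(E|T4)·P(T4) + P(E|T5)·P(T5) + P(E|T6)·P(T6)
      = 0.1597·0.042 + 0.1521·0.192 + 0.2314·0.333 + 0.2737·0.264 + 0.3275·0.092 + 0.0764·0.077
      = 0.0067074 + 0.0292032 + 0.0770562 + 0.0722568 + 0.03013 + 0.0058828 = 0.2212364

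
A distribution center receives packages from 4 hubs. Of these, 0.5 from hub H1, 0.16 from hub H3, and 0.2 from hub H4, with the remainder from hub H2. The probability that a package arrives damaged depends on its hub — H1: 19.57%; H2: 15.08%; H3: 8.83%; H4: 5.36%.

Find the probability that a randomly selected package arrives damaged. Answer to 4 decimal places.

P(H2) = 1 − (0.5 + 0.16 + 0.2) = 0.14.
By the law of total probability,
P(D) = P(D|H1)·P(H1) + P(D|H2)·P(H2) + P(D|H3)·P(H3) + P(D|H4)·P(H4)
      = 0.1957·0.5 + 0.1508·0.14 + 0.0883·0.16 + 0.0536·0.2
      = 0.09785 + 0.021112 + 0.014128 + 0.01072 = 0.14381

0.1438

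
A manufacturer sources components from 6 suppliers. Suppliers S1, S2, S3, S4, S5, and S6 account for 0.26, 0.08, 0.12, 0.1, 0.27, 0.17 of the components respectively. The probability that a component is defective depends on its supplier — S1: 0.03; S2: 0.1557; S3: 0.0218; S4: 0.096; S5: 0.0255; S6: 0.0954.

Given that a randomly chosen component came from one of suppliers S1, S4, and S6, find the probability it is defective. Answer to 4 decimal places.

Let S = {S1, S4, S6}.
P(S) = 0.26 + 0.1 + 0.17 = 0.53.
P(D ∩ S) = 0.03·0.26 + 0.096·0.1 + 0.0954·0.17 = 0.0078 + 0.0096 + 0.016218 = 0.033618.
P(D | S) = 0.033618 / 0.53 = 0.063430…

P(D|S) ≈ 0.0634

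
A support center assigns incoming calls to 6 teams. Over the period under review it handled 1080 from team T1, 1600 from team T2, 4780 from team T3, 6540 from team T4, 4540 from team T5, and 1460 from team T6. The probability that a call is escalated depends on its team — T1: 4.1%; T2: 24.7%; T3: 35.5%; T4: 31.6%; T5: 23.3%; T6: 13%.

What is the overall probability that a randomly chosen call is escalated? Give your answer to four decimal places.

P(E) ≈ 0.2725

Total: 1080 + 1600 + 4780 + 6540 + 4540 + 1460 = 20000.
P(T1) = 1080/20000 = 0.054. P(T2) = 1600/20000 = 0.08. P(T3) = 4780/20000 = 0.239. P(T4) = 6540/20000 = 0.327. P(T5) = 4540/20000 = 0.227. P(T6) = 1460/20000 = 0.073.
By the law of total probability,
P(E) = P(E|T1)·P(T1) + P(E|T2)·P(T2) + P(E|T3)·P(T3) + P(E|T4)·P(T4) + P(E|T5)·P(T5) + P(E|T6)·P(T6)
      = 0.041·0.054 + 0.247·0.08 + 0.355·0.239 + 0.316·0.327 + 0.233·0.227 + 0.13·0.073
      = 0.002214 + 0.01976 + 0.084845 + 0.103332 + 0.052891 + 0.00949 = 0.272532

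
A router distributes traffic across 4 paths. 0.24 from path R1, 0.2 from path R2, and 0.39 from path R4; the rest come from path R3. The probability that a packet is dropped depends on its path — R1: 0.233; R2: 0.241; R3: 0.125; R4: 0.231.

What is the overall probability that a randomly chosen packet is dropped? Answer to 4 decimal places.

0.2155

P(R3) = 1 − (0.24 + 0.2 + 0.39) = 0.17.
Using total probability over the partition,
P(L) = P(L|R1)·P(R1) + P(L|R2)·P(R2) + P(L|R3)·P(R3) + P(L|R4)·P(R4)
      = 0.233·0.24 + 0.241·0.2 + 0.125·0.17 + 0.231·0.39
      = 0.05592 + 0.0482 + 0.02125 + 0.09009 = 0.21546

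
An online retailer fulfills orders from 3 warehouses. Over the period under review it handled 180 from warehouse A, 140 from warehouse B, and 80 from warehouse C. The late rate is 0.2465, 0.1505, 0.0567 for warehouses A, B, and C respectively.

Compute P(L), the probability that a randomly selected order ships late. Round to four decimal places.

Total: 180 + 140 + 80 = 400.
P(A) = 180/400 = 0.45. P(B) = 140/400 = 0.35. P(C) = 80/400 = 0.2.
P(L) = P(L|A)·P(A) + P(L|B)·P(B) + P(L|C)·P(C)
      = 0.2465·0.45 + 0.1505·0.35 + 0.0567·0.2
      = 0.110925 + 0.052675 + 0.01134 = 0.17494

0.1749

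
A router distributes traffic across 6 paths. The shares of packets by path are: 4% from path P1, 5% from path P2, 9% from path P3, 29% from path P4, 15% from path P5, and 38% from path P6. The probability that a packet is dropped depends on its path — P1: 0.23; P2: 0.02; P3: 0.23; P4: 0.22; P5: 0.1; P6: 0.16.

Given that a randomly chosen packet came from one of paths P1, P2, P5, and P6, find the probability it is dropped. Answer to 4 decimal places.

0.1387

Let S = {P1, P2, P5, P6}.
P(S) = 0.04 + 0.05 + 0.15 + 0.38 = 0.62.
P(L ∩ S) = 0.23·0.04 + 0.02·0.05 + 0.1·0.15 + 0.16·0.38 = 0.0092 + 0.001 + 0.015 + 0.0608 = 0.086.
P(L | S) = 0.086 / 0.62 = 0.138710…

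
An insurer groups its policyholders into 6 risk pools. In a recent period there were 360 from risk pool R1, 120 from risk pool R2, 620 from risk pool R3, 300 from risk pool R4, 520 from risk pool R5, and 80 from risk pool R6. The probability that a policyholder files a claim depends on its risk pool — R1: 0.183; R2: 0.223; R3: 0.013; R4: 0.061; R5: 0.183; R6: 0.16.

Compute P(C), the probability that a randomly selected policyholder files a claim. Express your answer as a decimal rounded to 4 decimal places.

Total: 360 + 120 + 620 + 300 + 520 + 80 = 2000.
P(R1) = 360/2000 = 0.18. P(R2) = 120/2000 = 0.06. P(R3) = 620/2000 = 0.31. P(R4) = 300/2000 = 0.15. P(R5) = 520/2000 = 0.26. P(R6) = 80/2000 = 0.04.
Using total probability over the partition,
P(C) = P(C|R1)·P(R1) + P(C|R2)·P(R2) + P(C|R3)·P(R3) + P(C|R4)·P(R4) + P(C|R5)·P(R5) + P(C|R6)·P(R6)
      = 0.183·0.18 + 0.223·0.06 + 0.013·0.31 + 0.061·0.15 + 0.183·0.26 + 0.16·0.04
      = 0.03294 + 0.01338 + 0.00403 + 0.00915 + 0.04758 + 0.0064 = 0.11348

P(C) ≈ 0.1135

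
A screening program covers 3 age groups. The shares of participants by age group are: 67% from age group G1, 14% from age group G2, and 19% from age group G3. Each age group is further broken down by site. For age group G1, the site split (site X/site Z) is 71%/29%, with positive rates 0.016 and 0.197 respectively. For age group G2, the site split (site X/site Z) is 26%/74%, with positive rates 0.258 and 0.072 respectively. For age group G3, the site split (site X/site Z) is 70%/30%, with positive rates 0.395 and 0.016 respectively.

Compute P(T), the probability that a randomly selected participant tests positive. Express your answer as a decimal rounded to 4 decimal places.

P(T|G1) = 0.71·0.016 + 0.29·0.197 = 0.01136 + 0.05713 = 0.06849
P(T|G2) = 0.26·0.258 + 0.74·0.072 = 0.06708 + 0.05328 = 0.12036
P(T|G3) = 0.7·0.395 + 0.3·0.016 = 0.2765 + 0.0048 = 0.2813
Then overall,
P(T) = 0.67·0.06849 + 0.14·0.12036 + 0.19·0.2813
      = 0.0458883 + 0.0168504 + 0.053447 = 0.1161857

0.1162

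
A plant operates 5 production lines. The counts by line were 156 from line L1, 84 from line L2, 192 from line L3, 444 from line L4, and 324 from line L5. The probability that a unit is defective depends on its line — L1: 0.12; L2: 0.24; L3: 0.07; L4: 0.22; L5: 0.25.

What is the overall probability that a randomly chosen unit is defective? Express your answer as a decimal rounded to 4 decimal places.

Total: 156 + 84 + 192 + 444 + 324 = 1200.
P(L1) = 156/1200 = 0.13. P(L2) = 84/1200 = 0.07. P(L3) = 192/1200 = 0.16. P(L4) = 444/1200 = 0.37. P(L5) = 324/1200 = 0.27.
P(D) = P(D|L1)·P(L1) + P(D|L2)·P(L2) + P(D|L3)·P(L3) + P(D|L4)·P(L4) + P(D|L5)·P(L5)
      = 0.12·0.13 + 0.24·0.07 + 0.07·0.16 + 0.22·0.37 + 0.25·0.27
      = 0.0156 + 0.0168 + 0.0112 + 0.0814 + 0.0675 = 0.1925

P(D) ≈ 0.1925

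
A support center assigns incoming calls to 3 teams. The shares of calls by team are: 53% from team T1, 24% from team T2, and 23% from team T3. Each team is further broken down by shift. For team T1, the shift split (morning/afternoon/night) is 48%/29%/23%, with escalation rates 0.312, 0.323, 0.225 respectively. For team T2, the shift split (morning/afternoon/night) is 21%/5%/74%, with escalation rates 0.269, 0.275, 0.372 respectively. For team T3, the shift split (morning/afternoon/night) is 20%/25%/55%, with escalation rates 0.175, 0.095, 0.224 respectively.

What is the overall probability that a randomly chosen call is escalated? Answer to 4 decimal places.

P(E|T1) = 0.48·0.312 + 0.29·0.323 + 0.23·0.225 = 0.14976 + 0.09367 + 0.05175 = 0.29518
P(E|T2) = 0.21·0.269 + 0.05·0.275 + 0.74·0.372 = 0.05649 + 0.01375 + 0.27528 = 0.34552
P(E|T3) = 0.2·0.175 + 0.25·0.095 + 0.55·0.224 = 0.035 + 0.02375 + 0.1232 = 0.18195
By total probability over the outer partition,
P(E) = 0.53·0.29518 + 0.24·0.34552 + 0.23·0.18195
      = 0.1564454 + 0.0829248 + 0.0418485 = 0.2812187

0.2812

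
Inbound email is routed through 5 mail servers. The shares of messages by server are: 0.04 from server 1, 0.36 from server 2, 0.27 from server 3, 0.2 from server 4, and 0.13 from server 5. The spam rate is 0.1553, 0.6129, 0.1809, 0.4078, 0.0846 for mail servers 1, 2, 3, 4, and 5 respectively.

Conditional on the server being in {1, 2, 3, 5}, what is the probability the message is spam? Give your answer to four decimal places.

P(S|J) ≈ 0.3584

Let J = {1, 2, 3, 5}.
P(J) = 0.04 + 0.36 + 0.27 + 0.13 = 0.8.
P(S ∩ J) = 0.1553·0.04 + 0.6129·0.36 + 0.1809·0.27 + 0.0846·0.13 = 0.006212 + 0.220644 + 0.048843 + 0.010998 = 0.286697.
P(S | J) = 0.286697 / 0.8 = 0.358371…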